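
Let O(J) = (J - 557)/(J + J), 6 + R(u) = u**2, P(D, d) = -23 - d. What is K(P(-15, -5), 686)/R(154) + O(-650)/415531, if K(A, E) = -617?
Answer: -1960404689/75340658900 ≈ -0.026021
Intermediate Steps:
R(u) = -6 + u**2
O(J) = (-557 + J)/(2*J) (O(J) = (-557 + J)/((2*J)) = (-557 + J)*(1/(2*J)) = (-557 + J)/(2*J))
K(P(-15, -5), 686)/R(154) + O(-650)/415531 = -617/(-6 + 154**2) + ((1/2)*(-557 - 650)/(-650))/415531 = -617/(-6 + 23716) + ((1/2)*(-1/650)*(-1207))*(1/415531) = -617/23710 + (1207/1300)*(1/415531) = -617*1/23710 + 71/31775900 = -617/23710 + 71/31775900 = -1960404689/75340658900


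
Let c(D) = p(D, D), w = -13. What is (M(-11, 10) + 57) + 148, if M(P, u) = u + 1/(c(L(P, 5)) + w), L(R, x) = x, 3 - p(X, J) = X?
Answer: 3224/15 ≈ 214.93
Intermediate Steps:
p(X, J) = 3 - X
c(D) = 3 - D
M(P, u) = -1/15 + u (M(P, u) = u + 1/((3 - 1*5) - 13) = u + 1/((3 - 5) - 13) = u + 1/(-2 - 13) = u + 1/(-15) = u - 1/15 = -1/15 + u)
(M(-11, 10) + 57) + 148 = ((-1/15 + 10) + 57) + 148 = (149/15 + 57) + 148 = 1004/15 + 148 = 3224/15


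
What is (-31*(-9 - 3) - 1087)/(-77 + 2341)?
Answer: -715/2264 ≈ -0.31581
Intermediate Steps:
(-31*(-9 - 3) - 1087)/(-77 + 2341) = (-31*(-12) - 1087)/2264 = (372 - 1087)*(1/2264) = -715*1/2264 = -715/2264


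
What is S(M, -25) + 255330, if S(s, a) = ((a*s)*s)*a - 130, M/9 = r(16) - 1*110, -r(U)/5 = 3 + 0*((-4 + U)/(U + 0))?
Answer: 791270825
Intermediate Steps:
r(U) = -15 (r(U) = -5*(3 + 0*((-4 + U)/(U + 0))) = -5*(3 + 0*((-4 + U)/U)) = -5*(3 + 0) = -5*3 = -15)
M = -1125 (M = 9*(-15 - 1*110) = 9*(-15 - 110) = 9*(-125) = -1125)
S(s, a) = -130 + a**2*s**2 (S(s, a) = (a*s**2)*a - 130 = a**2*s**2 - 130 = -130 + a**2*s**2)
S(M, -25) + 255330 = (-130 + (-25)**2*(-1125)**2) + 255330 = (-130 + 625*1265625) + 255330 = (-130 + 791015625) + 255330 = 791015495 + 255330 = 791270825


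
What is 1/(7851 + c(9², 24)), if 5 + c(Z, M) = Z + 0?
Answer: 1/7927 ≈ 0.00012615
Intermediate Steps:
c(Z, M) = -5 + Z (c(Z, M) = -5 + (Z + 0) = -5 + Z)
1/(7851 + c(9², 24)) = 1/(7851 + (-5 + 9²)) = 1/(7851 + (-5 + 81)) = 1/(7851 + 76) = 1/7927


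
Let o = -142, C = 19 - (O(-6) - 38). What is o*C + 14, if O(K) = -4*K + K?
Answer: -5524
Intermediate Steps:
O(K) = -3*K
C = 39 (C = 19 - (-3*(-6) - 38) = 19 - (18 - 38) = 19 - 1*(-20) = 19 + 20 = 39)
o*C + 14 = -142*39 + 14 = -5538 + 14 = -5524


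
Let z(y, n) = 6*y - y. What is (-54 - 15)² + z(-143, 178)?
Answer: 4046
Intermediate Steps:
z(y, n) = 5*y
(-54 - 15)² + z(-143, 178) = (-54 - 15)² + 5*(-143) = (-69)² - 715 = 4761 - 715 = 4046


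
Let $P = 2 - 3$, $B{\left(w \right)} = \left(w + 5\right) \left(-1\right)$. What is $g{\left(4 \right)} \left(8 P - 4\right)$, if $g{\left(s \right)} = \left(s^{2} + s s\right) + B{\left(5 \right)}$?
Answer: $-264$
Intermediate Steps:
$B{\left(w \right)} = -5 - w$ ($B{\left(w \right)} = \left(5 + w\right) \left(-1\right) = -5 - w$)
$P = -1$ ($P = 2 - 3 = -1$)
$g{\left(s \right)} = -10 + 2 s^{2}$ ($g{\left(s \right)} = \left(s^{2} + s s\right) - 10 = \left(s^{2} + s^{2}\right) - 10 = 2 s^{2} - 10 = -10 + 2 s^{2}$)
$g{\left(4 \right)} \left(8 P - 4\right) = \left(-10 + 2 \cdot 4^{2}\right) \left(8 \left(-1\right) - 4\right) = \left(-10 + 2 \cdot 16\right) \left(-8 - 4\right) = \left(-10 + 32\right) \left(-12\right) = 22 \left(-12\right) = -264$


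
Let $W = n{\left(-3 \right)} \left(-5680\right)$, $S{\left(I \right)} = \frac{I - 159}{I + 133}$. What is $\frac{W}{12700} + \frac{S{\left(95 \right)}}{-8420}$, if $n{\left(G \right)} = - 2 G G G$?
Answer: $- \frac{368017484}{15238095} \approx -24.151$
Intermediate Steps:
$S{\left(I \right)} = \frac{-159 + I}{133 + I}$
$n{\left(G \right)} = - 2 G^{3}$ ($n{\left(G \right)} = - 2 G^{2} G = - 2 G^{3}$)
$W = -306720$ ($W = - 2 \left(-3\right)^{3} \left(-5680\right) = \left(-2\right) \left(-27\right) \left(-5680\right) = 54 \left(-5680\right) = -306720$)
$\frac{W}{12700} + \frac{S{\left(95 \right)}}{-8420} = - \frac{306720}{12700} + \frac{\frac{1}{133 + 95} \left(-159 + 95\right)}{-8420} = \left(-306720\right) \frac{1}{12700} + \frac{1}{228} \left(-64\right) \left(- \frac{1}{8420}\right) = - \frac{15336}{635} + \frac{1}{228} \left(-64\right) \left(- \frac{1}{8420}\right) = - \frac{15336}{635} - - \frac{4}{119985} = - \frac{15336}{635} + \frac{4}{119985} = - \frac{368017484}{15238095}$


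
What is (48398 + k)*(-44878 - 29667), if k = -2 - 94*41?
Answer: -3320383390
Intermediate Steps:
k = -3856 (k = -2 - 3854 = -3856)
(48398 + k)*(-44878 - 29667) = (48398 - 3856)*(-44878 - 29667) = 44542*(-74545) = -3320383390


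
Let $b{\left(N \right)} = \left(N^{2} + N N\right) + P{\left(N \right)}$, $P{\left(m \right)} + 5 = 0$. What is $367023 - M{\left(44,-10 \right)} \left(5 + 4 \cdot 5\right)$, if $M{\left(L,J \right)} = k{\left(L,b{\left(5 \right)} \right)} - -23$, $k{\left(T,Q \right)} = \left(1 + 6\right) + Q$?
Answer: $365148$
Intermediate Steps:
$P{\left(m \right)} = -5$ ($P{\left(m \right)} = -5 + 0 = -5$)
$b{\left(N \right)} = -5 + 2 N^{2}$ ($b{\left(N \right)} = \left(N^{2} + N N\right) - 5 = \left(N^{2} + N^{2}\right) - 5 = 2 N^{2} - 5 = -5 + 2 N^{2}$)
$k{\left(T,Q \right)} = 7 + Q$
$M{\left(L,J \right)} = 75$ ($M{\left(L,J \right)} = \left(7 - \left(5 - 2 \cdot 5^{2}\right)\right) - -23 = \left(7 + \left(-5 + 2 \cdot 25\right)\right) + 23 = \left(7 + \left(-5 + 50\right)\right) + 23 = \left(7 + 45\right) + 23 = 52 + 23 = 75$)
$367023 - M{\left(44,-10 \right)} \left(5 + 4 \cdot 5\right) = 367023 - 75 \left(5 + 4 \cdot 5\right) = 367023 - 75 \left(5 + 20\right) = 367023 - 75 \cdot 25 = 367023 - 1875 = 365148$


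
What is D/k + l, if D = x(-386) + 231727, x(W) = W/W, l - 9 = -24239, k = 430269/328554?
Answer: 3129035402/20489 ≈ 1.5272e+5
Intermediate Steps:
k = 143423/109518 (k = 430269*(1/328554) = 143423/109518 ≈ 1.3096)
l = -24230 (l = 9 - 24239 = -24230)
x(W) = 1
D = 231728 (D = 1 + 231727 = 231728)
D/k + l = 231728/(143423/109518) - 24230 = 231728*(109518/143423) - 24230 = 3625483872/20489 - 24230 = 3129035402/20489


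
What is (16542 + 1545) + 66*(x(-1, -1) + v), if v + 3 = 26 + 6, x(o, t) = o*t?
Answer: 20067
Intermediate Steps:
v = 29 (v = -3 + (26 + 6) = -3 + 32 = 29)
(16542 + 1545) + 66*(x(-1, -1) + v) = (16542 + 1545) + 66*(-1*(-1) + 29) = 18087 + 66*(1 + 29) = 18087 + 66*30 = 18087 + 1980 = 20067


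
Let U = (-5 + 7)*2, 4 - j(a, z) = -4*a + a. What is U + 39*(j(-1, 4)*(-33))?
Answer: -1283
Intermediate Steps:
j(a, z) = 4 + 3*a (j(a, z) = 4 - (-4*a + a) = 4 - (-3)*a = 4 + 3*a)
U = 4 (U = 2*2 = 4)
U + 39*(j(-1, 4)*(-33)) = 4 + 39*((4 + 3*(-1))*(-33)) = 4 + 39*((4 - 3)*(-33)) = 4 + 39*(1*(-33)) = 4 + 39*(-33) = 4 - 1287 = -1283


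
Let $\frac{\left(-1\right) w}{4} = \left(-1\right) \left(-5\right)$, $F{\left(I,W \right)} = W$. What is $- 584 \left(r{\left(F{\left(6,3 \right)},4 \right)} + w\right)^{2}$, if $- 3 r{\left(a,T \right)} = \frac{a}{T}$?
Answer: $- \frac{478953}{2} \approx -2.3948 \cdot 10^{5}$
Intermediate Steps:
$r{\left(a,T \right)} = - \frac{a}{3 T}$ ($r{\left(a,T \right)} = - \frac{a \frac{1}{T}}{3} = - \frac{a}{3 T}$)
$w = -20$ ($w = - 4 \left(\left(-1\right) \left(-5\right)\right) = \left(-4\right) 5 = -20$)
$- 584 \left(r{\left(F{\left(6,3 \right)},4 \right)} + w\right)^{2} = - 584 \left(\left(- \frac{1}{3}\right) 3 \cdot \frac{1}{4} - 20\right)^{2} = - 584 \left(- \frac{1}{4} - 20\right)^{2} = - 584 \left(- \frac{81}{4}\right)^{2} = \left(-584\right) \frac{6561}{16} = - \frac{478953}{2}$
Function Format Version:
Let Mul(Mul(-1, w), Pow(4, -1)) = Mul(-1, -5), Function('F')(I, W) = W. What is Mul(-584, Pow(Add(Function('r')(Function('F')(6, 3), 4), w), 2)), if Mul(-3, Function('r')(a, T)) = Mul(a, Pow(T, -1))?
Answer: Rational(-478953, 2) ≈ -2.3948e+5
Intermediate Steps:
Function('r')(a, T) = Mul(Rational(-1, 3), a, Pow(T, -1)) (Function('r')(a, T) = Mul(Rational(-1, 3), Mul(a, Pow(T, -1))) = Mul(Rational(-1, 3), a, Pow(T, -1)))
w = -20 (w = Mul(-4, Mul(-1, -5)) = Mul(-4, 5) = -20)
Mul(-584, Pow(Add(Function('r')(Function('F')(6, 3), 4), w), 2)) = Mul(-584, Pow(Add(Mul(Rational(-1, 3), 3, Pow(4, -1)), -20), 2)) = Mul(-584, Pow(Add(Mul(Rational(-1, 3), 3, Rational(1, 4)), -20), 2)) = Mul(-584, Pow(Add(Rational(-1, 4), -20), 2)) = Mul(-584, Pow(Rational(-81, 4), 2)) = Mul(-584, Rational(6561, 16)) = Rational(-478953, 2)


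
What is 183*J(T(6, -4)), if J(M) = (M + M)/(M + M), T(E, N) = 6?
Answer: 183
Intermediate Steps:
J(M) = 1 (J(M) = (2*M)/((2*M)) = (2*M)*(1/(2*M)) = 1)
183*J(T(6, -4)) = 183*1 = 183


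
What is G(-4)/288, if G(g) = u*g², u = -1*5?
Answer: -5/18 ≈ -0.27778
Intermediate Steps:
u = -5
G(g) = -5*g²
G(-4)/288 = -5*(-4)²/288 = -5*16*(1/288) = -80*1/288 = -5/18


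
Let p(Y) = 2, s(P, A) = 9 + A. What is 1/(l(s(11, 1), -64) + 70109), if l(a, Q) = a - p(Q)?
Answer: 1/70117 ≈ 1.4262e-5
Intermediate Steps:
l(a, Q) = -2 + a (l(a, Q) = a - 1*2 = a - 2 = -2 + a)
1/(l(s(11, 1), -64) + 70109) = 1/((-2 + (9 + 1)) + 70109) = 1/((-2 + 10) + 70109) = 1/(8 + 70109) = 1/70117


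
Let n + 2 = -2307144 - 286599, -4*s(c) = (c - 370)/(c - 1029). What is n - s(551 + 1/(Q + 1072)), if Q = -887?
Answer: -458724569953/176858 ≈ -2.5937e+6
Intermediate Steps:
s(c) = -(-370 + c)/(4*(-1029 + c)) (s(c) = -(c - 370)/(4*(c - 1029)) = -(-370 + c)/(4*(-1029 + c)))
n = -2593745 (n = -2 + (-2307144 - 286599) = -2 - 2593743 = -2593745)
n - s(551 + 1/(Q + 1072)) = -2593745 - (370 - (551 + 1/(-887 + 1072)))/(4*(-1029 + (551 + 1/(-887 + 1072)))) = -2593745 - (370 - (551 + 1/185))/(4*(-1029 + (551 + 1/185))) = -2593745 - (370 - 1*101936/185)/(4*(-1029 + 101936/185)) = -2593745 - (370 - 101936/185)/(4*(-88429/185)) = -2593745 - (-185)*(-33486)/(4*88429*185) = -2593745 - 1*16743/176858 = -2593745 - 16743/176858 = -458724569953/176858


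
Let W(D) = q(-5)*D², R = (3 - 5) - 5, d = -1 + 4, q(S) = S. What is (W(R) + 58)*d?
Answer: -561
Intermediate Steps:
d = 3
R = -7 (R = -2 - 5 = -7)
W(D) = -5*D²
(W(R) + 58)*d = (-5*(-7)² + 58)*3 = (-5*49 + 58)*3 = (-245 + 58)*3 = -187*3 = -561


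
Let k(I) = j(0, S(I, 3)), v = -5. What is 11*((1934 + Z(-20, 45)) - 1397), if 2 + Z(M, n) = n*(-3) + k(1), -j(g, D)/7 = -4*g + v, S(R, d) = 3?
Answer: 4785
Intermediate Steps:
j(g, D) = 35 + 28*g (j(g, D) = -7*(-4*g - 5) = -7*(-5 - 4*g) = 35 + 28*g)
k(I) = 35 (k(I) = 35 + 28*0 = 35 + 0 = 35)
Z(M, n) = 33 - 3*n (Z(M, n) = -2 + (n*(-3) + 35) = -2 + (-3*n + 35) = -2 + (35 - 3*n) = 33 - 3*n)
11*((1934 + Z(-20, 45)) - 1397) = 11*((1934 + (33 - 3*45)) - 1397) = 11*((1934 + (33 - 135)) - 1397) = 11*((1934 - 102) - 1397) = 11*(1832 - 1397) = 11*435 = 4785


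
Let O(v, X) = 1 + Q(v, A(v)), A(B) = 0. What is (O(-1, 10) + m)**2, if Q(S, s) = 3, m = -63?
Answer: 3481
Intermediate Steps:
O(v, X) = 4 (O(v, X) = 1 + 3 = 4)
(O(-1, 10) + m)**2 = (4 - 63)**2 = (-59)**2 = 3481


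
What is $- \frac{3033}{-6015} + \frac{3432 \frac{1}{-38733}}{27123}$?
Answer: $\frac{354034794863}{702121031265} \approx 0.50424$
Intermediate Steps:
$- \frac{3033}{-6015} + \frac{3432 \frac{1}{-38733}}{27123} = \left(-3033\right) \left(- \frac{1}{6015}\right) + 3432 \left(- \frac{1}{38733}\right) \frac{1}{27123} = \frac{1011}{2005} - \frac{1144}{350185053} = \frac{354034794863}{702121031265}$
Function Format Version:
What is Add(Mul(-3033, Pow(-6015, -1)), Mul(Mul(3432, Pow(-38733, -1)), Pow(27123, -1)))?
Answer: Rational(354034794863, 702121031265) ≈ 0.50424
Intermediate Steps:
Add(Mul(-3033, Pow(-6015, -1)), Mul(Mul(3432, Pow(-38733, -1)), Pow(27123, -1))) = Add(Mul(-3033, Rational(-1, 6015)), Mul(Mul(3432, Rational(-1, 38733)), Rational(1, 27123))) = Add(Rational(1011, 2005), Mul(Rational(-1144, 12911), Rational(1, 27123))) = Add(Rational(1011, 2005), Rational(-1144, 350185053)) = Rational(354034794863, 702121031265)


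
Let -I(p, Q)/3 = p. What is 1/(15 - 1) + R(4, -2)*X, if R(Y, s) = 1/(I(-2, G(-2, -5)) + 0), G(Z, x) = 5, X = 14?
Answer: 101/42 ≈ 2.4048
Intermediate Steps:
I(p, Q) = -3*p
R(Y, s) = 1/6 (R(Y, s) = 1/(-3*(-2) + 0) = 1/(6 + 0) = 1/6)
1/(15 - 1) + R(4, -2)*X = 1/(15 - 1) + (1/6)*14 = 1/14 + 7/3 = 101/42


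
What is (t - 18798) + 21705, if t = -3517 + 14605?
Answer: 13995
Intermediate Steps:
t = 11088
(t - 18798) + 21705 = (11088 - 18798) + 21705 = -7710 + 21705 = 13995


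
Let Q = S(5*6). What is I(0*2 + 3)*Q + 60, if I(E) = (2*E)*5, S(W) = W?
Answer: 960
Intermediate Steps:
I(E) = 10*E
Q = 30 (Q = 5*6 = 30)
I(0*2 + 3)*Q + 60 = (10*(0*2 + 3))*30 + 60 = (10*(0 + 3))*30 + 60 = (10*3)*30 + 60 = 30*30 + 60 = 900 + 60 = 960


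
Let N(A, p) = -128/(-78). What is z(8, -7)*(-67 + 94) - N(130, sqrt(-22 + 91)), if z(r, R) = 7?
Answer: 7307/39 ≈ 187.36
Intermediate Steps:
N(A, p) = 64/39 (N(A, p) = -128*(-1/78) = 64/39)
z(8, -7)*(-67 + 94) - N(130, sqrt(-22 + 91)) = 7*(-67 + 94) - 1*64/39 = 7*27 - 64/39 = 189 - 64/39 = 7307/39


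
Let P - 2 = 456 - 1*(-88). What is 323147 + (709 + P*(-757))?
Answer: -89466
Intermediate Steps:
P = 546 (P = 2 + (456 - 1*(-88)) = 2 + (456 + 88) = 2 + 544 = 546)
323147 + (709 + P*(-757)) = 323147 + (709 + 546*(-757)) = 323147 + (709 - 413322) = 323147 - 412613 = -89466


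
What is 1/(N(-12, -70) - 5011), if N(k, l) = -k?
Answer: -1/4999 ≈ -0.00020004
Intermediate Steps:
1/(N(-12, -70) - 5011) = 1/(-1*(-12) - 5011) = 1/(12 - 5011) = 1/(-4999) = -1/4999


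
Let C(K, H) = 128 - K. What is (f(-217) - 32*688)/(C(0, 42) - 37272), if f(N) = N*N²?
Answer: 10240329/37144 ≈ 275.69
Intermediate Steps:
f(N) = N³
(f(-217) - 32*688)/(C(0, 42) - 37272) = ((-217)³ - 32*688)/((128 - 1*0) - 37272) = (-10218313 - 22016)/((128 + 0) - 37272) = -10240329/(128 - 37272) = -10240329/(-37144) = -10240329*(-1/37144) = 10240329/37144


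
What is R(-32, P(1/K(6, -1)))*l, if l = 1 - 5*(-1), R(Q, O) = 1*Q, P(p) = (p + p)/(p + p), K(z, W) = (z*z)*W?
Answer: -192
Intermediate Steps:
K(z, W) = W*z**2 (K(z, W) = z**2*W = W*z**2)
P(p) = 1 (P(p) = (2*p)/((2*p)) = (2*p)*(1/(2*p)) = 1)
R(Q, O) = Q
l = 6 (l = 1 + 5 = 6)
R(-32, P(1/K(6, -1)))*l = -32*6 = -192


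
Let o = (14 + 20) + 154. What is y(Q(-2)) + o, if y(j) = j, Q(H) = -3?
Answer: 185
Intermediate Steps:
o = 188 (o = 34 + 154 = 188)
y(Q(-2)) + o = -3 + 188 = 185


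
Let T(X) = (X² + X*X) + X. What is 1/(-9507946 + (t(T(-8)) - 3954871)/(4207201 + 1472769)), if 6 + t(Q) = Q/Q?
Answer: -2839985/27002425998248 ≈ -1.0518e-7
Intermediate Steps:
T(X) = X + 2*X² (T(X) = (X² + X²) + X = 2*X² + X = X + 2*X²)
t(Q) = -5 (t(Q) = -6 + Q/Q = -6 + 1 = -5)
1/(-9507946 + (t(T(-8)) - 3954871)/(4207201 + 1472769)) = 1/(-9507946 + (-5 - 3954871)/(4207201 + 1472769)) = 1/(-9507946 - 3954876/5679970) = 1/(-9507946 - 3954876*1/5679970) = 1/(-9507946 - 1977438/2839985) = 1/(-27002425998248/2839985) = -2839985/27002425998248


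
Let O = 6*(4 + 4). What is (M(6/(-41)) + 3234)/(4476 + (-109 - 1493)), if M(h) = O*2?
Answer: 555/479 ≈ 1.1587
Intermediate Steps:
O = 48 (O = 6*8 = 48)
M(h) = 96 (M(h) = 48*2 = 96)
(M(6/(-41)) + 3234)/(4476 + (-109 - 1493)) = (96 + 3234)/(4476 + (-109 - 1493)) = 3330/(4476 - 1602) = 3330/2874 = 3330*(1/2874) = 555/479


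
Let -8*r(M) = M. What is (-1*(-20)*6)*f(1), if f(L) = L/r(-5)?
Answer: 192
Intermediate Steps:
r(M) = -M/8
f(L) = 8*L/5 (f(L) = L/((-1/8*(-5))) = L/(5/8) = L*(8/5) = 8*L/5)
(-1*(-20)*6)*f(1) = (-1*(-20)*6)*((8/5)*1) = (20*6)*(8/5) = 120*(8/5) = 192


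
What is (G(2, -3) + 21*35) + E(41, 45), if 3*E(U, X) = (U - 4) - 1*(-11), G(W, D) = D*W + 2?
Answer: 747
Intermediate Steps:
G(W, D) = 2 + D*W
E(U, X) = 7/3 + U/3 (E(U, X) = ((U - 4) - 1*(-11))/3 = ((-4 + U) + 11)/3 = (7 + U)/3 = 7/3 + U/3)
(G(2, -3) + 21*35) + E(41, 45) = ((2 - 3*2) + 21*35) + (7/3 + (⅓)*41) = ((2 - 6) + 735) + (7/3 + 41/3) = (-4 + 735) + 16 = 731 + 16 = 747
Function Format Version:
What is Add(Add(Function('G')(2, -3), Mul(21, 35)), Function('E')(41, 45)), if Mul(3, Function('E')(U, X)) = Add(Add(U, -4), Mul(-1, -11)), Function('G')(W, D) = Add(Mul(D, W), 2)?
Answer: 747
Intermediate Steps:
Function('G')(W, D) = Add(2, Mul(D, W))
Function('E')(U, X) = Add(Rational(7, 3), Mul(Rational(1, 3), U)) (Function('E')(U, X) = Mul(Rational(1, 3), Add(Add(U, -4), Mul(-1, -11))) = Mul(Rational(1, 3), Add(Add(-4, U), 11)) = Mul(Rational(1, 3), Add(7, U)) = Add(Rational(7, 3), Mul(Rational(1, 3), U)))
Add(Add(Function('G')(2, -3), Mul(21, 35)), Function('E')(41, 45)) = Add(Add(Add(2, Mul(-3, 2)), Mul(21, 35)), Add(Rational(7, 3), Mul(Rational(1, 3), 41))) = Add(Add(Add(2, -6), 735), Add(Rational(7, 3), Rational(41, 3))) = Add(Add(-4, 735), 16) = Add(731, 16) = 747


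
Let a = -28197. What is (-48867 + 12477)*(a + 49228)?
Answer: -765318090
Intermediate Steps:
(-48867 + 12477)*(a + 49228) = (-48867 + 12477)*(-28197 + 49228) = -36390*21031 = -765318090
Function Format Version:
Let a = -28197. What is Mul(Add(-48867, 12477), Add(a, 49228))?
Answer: -765318090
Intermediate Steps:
Mul(Add(-48867, 12477), Add(a, 49228)) = Mul(Add(-48867, 12477), Add(-28197, 49228)) = Mul(-36390, 21031) = -765318090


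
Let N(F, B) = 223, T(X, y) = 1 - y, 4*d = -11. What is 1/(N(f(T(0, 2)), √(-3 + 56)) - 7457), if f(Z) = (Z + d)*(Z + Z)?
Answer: -1/7234 ≈ -0.00013824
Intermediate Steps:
d = -11/4 (d = (¼)*(-11) = -11/4 ≈ -2.7500)
f(Z) = 2*Z*(-11/4 + Z) (f(Z) = (Z - 11/4)*(Z + Z) = (-11/4 + Z)*(2*Z) = 2*Z*(-11/4 + Z))
1/(N(f(T(0, 2)), √(-3 + 56)) - 7457) = 1/(223 - 7457) = 1/(-7234) = -1/7234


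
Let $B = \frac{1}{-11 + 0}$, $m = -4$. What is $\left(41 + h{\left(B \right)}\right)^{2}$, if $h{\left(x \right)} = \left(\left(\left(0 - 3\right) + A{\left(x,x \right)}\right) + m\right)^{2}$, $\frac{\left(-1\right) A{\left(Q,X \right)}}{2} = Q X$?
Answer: $\frac{1745257650724}{214358881} \approx 8141.8$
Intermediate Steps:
$A{\left(Q,X \right)} = - 2 Q X$
$B = - \frac{1}{11}$ ($B = \frac{1}{-11} = - \frac{1}{11} \approx -0.090909$)
$h{\left(x \right)} = \left(-7 - 2 x^{2}\right)^{2}$ ($h{\left(x \right)} = \left(\left(\left(0 - 3\right) - 2 x x\right) - 4\right)^{2} = \left(\left(-3 - 2 x^{2}\right) - 4\right)^{2} = \left(-7 - 2 x^{2}\right)^{2}$)
$\left(41 + h{\left(B \right)}\right)^{2} = \left(41 + \left(7 + 2 \left(- \frac{1}{11}\right)^{2}\right)^{2}\right)^{2} = \left(41 + \left(7 + 2 \cdot \frac{1}{121}\right)^{2}\right)^{2} = \left(41 + \left(7 + \frac{2}{121}\right)^{2}\right)^{2} = \left(41 + \left(\frac{849}{121}\right)^{2}\right)^{2} = \left(41 + \frac{720801}{14641}\right)^{2} = \left(\frac{1321082}{14641}\right)^{2} = \frac{1745257650724}{214358881}$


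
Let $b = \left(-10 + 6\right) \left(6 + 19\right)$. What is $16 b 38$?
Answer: $-60800$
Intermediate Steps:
$b = -100$ ($b = \left(-4\right) 25 = -100$)
$16 b 38 = 16 \left(-100\right) 38 = \left(-1600\right) 38 = -60800$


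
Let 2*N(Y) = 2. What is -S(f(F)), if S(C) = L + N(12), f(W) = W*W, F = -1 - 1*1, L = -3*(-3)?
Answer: -10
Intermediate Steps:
N(Y) = 1 (N(Y) = (½)*2 = 1)
L = 9
F = -2 (F = -1 - 1 = -2)
f(W) = W²
S(C) = 10 (S(C) = 9 + 1 = 10)
-S(f(F)) = -1*10 = -10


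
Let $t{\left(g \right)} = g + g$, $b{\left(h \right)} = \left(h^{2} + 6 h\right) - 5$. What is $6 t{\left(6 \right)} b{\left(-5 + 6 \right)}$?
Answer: $144$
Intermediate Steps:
$b{\left(h \right)} = -5 + h^{2} + 6 h$
$t{\left(g \right)} = 2 g$
$6 t{\left(6 \right)} b{\left(-5 + 6 \right)} = 6 \cdot 2 \cdot 6 \left(-5 + \left(-5 + 6\right)^{2} + 6 \left(-5 + 6\right)\right) = 6 \cdot 12 \left(-5 + 1^{2} + 6 \cdot 1\right) = 72 \left(-5 + 1 + 6\right) = 72 \cdot 2 = 144$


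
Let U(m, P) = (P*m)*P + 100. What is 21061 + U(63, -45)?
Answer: 148736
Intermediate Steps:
U(m, P) = 100 + m*P² (U(m, P) = m*P² + 100 = 100 + m*P²)
21061 + U(63, -45) = 21061 + (100 + 63*(-45)²) = 21061 + (100 + 63*2025) = 21061 + (100 + 127575) = 21061 + 127675 = 148736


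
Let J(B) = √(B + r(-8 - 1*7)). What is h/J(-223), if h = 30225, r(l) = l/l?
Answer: -10075*I*√222/74 ≈ -2028.6*I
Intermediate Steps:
r(l) = 1
J(B) = √(1 + B) (J(B) = √(B + 1) = √(1 + B))
h/J(-223) = 30225/(√(1 - 223)) = 30225/(√(-222)) = 30225/((I*√222)) = 30225*(-I*√222/222) = -10075*I*√222/74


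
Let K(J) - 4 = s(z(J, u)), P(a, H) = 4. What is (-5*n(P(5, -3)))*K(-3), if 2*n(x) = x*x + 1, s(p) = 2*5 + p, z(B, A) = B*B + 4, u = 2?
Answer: -2295/2 ≈ -1147.5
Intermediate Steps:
z(B, A) = 4 + B**2 (z(B, A) = B**2 + 4 = 4 + B**2)
s(p) = 10 + p
n(x) = 1/2 + x**2/2 (n(x) = (x*x + 1)/2 = (x**2 + 1)/2 = (1 + x**2)/2 = 1/2 + x**2/2)
K(J) = 18 + J**2 (K(J) = 4 + (10 + (4 + J**2)) = 4 + (14 + J**2) = 18 + J**2)
(-5*n(P(5, -3)))*K(-3) = (-5*(1/2 + (1/2)*4**2))*(18 + (-3)**2) = (-5*(1/2 + (1/2)*16))*(18 + 9) = -5*(1/2 + 8)*27 = -5*17/2*27 = -85/2*27 = -2295/2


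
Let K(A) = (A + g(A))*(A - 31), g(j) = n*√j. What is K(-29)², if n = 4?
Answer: 1357200 - 835200*I*√29 ≈ 1.3572e+6 - 4.4977e+6*I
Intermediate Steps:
g(j) = 4*√j
K(A) = (-31 + A)*(A + 4*√A) (K(A) = (A + 4*√A)*(A - 31) = (A + 4*√A)*(-31 + A) = (-31 + A)*(A + 4*√A))
K(-29)² = ((-29)² - 124*I*√29 - 31*(-29) + 4*(-29)^(3/2))² = (841 - 124*I*√29 + 899 + 4*(-29*I*√29))² = (841 - 124*I*√29 + 899 - 116*I*√29)² = (1740 - 240*I*√29)²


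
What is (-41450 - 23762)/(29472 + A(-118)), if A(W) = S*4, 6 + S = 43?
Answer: -16303/7405 ≈ -2.2016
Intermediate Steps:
S = 37 (S = -6 + 43 = 37)
A(W) = 148 (A(W) = 37*4 = 148)
(-41450 - 23762)/(29472 + A(-118)) = (-41450 - 23762)/(29472 + 148) = -65212/29620 = -65212*1/29620 = -16303/7405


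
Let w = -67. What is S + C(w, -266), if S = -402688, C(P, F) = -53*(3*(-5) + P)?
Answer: -398342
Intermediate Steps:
C(P, F) = 795 - 53*P (C(P, F) = -53*(-15 + P) = 795 - 53*P)
S + C(w, -266) = -402688 + (795 - 53*(-67)) = -402688 + (795 + 3551) = -402688 + 4346 = -398342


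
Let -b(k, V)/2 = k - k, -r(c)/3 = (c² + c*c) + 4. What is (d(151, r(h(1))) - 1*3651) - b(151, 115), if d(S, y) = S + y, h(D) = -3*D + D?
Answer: -3536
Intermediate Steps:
h(D) = -2*D
r(c) = -12 - 6*c² (r(c) = -3*((c² + c*c) + 4) = -3*((c² + c²) + 4) = -3*(2*c² + 4) = -3*(4 + 2*c²) = -12 - 6*c²)
b(k, V) = 0 (b(k, V) = -2*(k - k) = -2*0 = 0)
(d(151, r(h(1))) - 1*3651) - b(151, 115) = ((151 + (-12 - 6*(-2*1)²)) - 1*3651) - 1*0 = ((151 + (-12 - 6*(-2)²)) - 3651) + 0 = ((151 + (-12 - 6*4)) - 3651) + 0 = ((151 + (-12 - 24)) - 3651) + 0 = ((151 - 36) - 3651) + 0 = (115 - 3651) + 0 = -3536 + 0 = -3536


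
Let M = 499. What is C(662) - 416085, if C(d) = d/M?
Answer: -207625753/499 ≈ -4.1608e+5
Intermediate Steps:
C(d) = d/499
C(662) - 416085 = (1/499)*662 - 416085 = 662/499 - 416085 = -207625753/499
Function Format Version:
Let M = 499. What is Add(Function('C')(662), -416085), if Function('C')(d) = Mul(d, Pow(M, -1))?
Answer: Rational(-207625753, 499) ≈ -4.1608e+5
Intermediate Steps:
Function('C')(d) = Mul(Rational(1, 499), d) (Function('C')(d) = Mul(d, Pow(499, -1)) = Mul(d, Rational(1, 499)) = Mul(Rational(1, 499), d))
Add(Function('C')(662), -416085) = Add(Mul(Rational(1, 499), 662), -416085) = Add(Rational(662, 499), -416085) = Rational(-207625753, 499)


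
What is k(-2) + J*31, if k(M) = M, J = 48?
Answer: 1486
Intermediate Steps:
k(-2) + J*31 = -2 + 48*31 = -2 + 1488 = 1486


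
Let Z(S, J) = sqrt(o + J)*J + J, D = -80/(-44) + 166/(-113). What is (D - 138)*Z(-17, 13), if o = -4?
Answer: -8897200/1243 ≈ -7157.8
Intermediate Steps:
D = 434/1243 (D = -80*(-1/44) + 166*(-1/113) = 20/11 - 166/113 = 434/1243 ≈ 0.34916)
Z(S, J) = J + J*sqrt(-4 + J) (Z(S, J) = sqrt(-4 + J)*J + J = J*sqrt(-4 + J) + J = J + J*sqrt(-4 + J))
(D - 138)*Z(-17, 13) = (434/1243 - 138)*(13*(1 + sqrt(-4 + 13))) = -2224300*(1 + sqrt(9))/1243 = -2224300*(1 + 3)/1243 = -2224300*4/1243 = -171100/1243*52 = -8897200/1243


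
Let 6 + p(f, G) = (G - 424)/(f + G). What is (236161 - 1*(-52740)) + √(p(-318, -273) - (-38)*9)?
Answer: 288901 + √117770343/591 ≈ 2.8892e+5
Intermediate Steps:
p(f, G) = -6 + (-424 + G)/(G + f) (p(f, G) = -6 + (G - 424)/(f + G) = -6 + (-424 + G)/(G + f))
(236161 - 1*(-52740)) + √(p(-318, -273) - (-38)*9) = (236161 - 1*(-52740)) + √((-424 - 6*(-318) - 5*(-273))/(-273 - 318) - (-38)*9) = (236161 + 52740) + √((-424 + 1908 + 1365)/(-591) - 19*(-18)) = 288901 + √(-1/591*2849 + 342) = 288901 + √(-2849/591 + 342) = 288901 + √(199273/591) = 288901 + √117770343/591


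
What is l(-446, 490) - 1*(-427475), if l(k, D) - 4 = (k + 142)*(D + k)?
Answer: 414103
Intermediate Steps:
l(k, D) = 4 + (142 + k)*(D + k) (l(k, D) = 4 + (k + 142)*(D + k) = 4 + (142 + k)*(D + k))
l(-446, 490) - 1*(-427475) = (4 + (-446)**2 + 142*490 + 142*(-446) + 490*(-446)) - 1*(-427475) = (4 + 198916 + 69580 - 63332 - 218540) + 427475 = -13372 + 427475 = 414103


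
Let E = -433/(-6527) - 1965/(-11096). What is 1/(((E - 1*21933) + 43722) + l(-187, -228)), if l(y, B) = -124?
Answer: 72423592/1569074750803 ≈ 4.6157e-5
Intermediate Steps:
E = 17630123/72423592 (E = -433*(-1/6527) - 1965*(-1/11096) = 433/6527 + 1965/11096 = 17630123/72423592 ≈ 0.24343)
1/(((E - 1*21933) + 43722) + l(-187, -228)) = 1/(((17630123/72423592 - 1*21933) + 43722) - 124) = 1/(((17630123/72423592 - 21933) + 43722) - 124) = 1/((-1588449013213/72423592 + 43722) - 124) = 1/(1578055276211/72423592 - 124) = 1/(1569074750803/72423592) = 72423592/1569074750803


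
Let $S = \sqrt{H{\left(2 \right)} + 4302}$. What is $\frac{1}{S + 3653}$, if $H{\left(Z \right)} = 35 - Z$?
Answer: $\frac{3653}{13340074} - \frac{17 \sqrt{15}}{13340074} \approx 0.0002689$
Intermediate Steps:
$S = 17 \sqrt{15}$ ($S = \sqrt{\left(35 - 2\right) + 4302} = \sqrt{33 + 4302} = \sqrt{4335} = 17 \sqrt{15} \approx 65.841$)
$\frac{1}{S + 3653} = \frac{1}{17 \sqrt{15} + 3653} = \frac{1}{3653 + 17 \sqrt{15}}$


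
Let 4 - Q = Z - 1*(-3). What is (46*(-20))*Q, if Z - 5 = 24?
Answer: 25760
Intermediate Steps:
Z = 29 (Z = 5 + 24 = 29)
Q = -28 (Q = 4 - (29 - 1*(-3)) = 4 - (29 + 3) = 4 - 1*32 = 4 - 32 = -28)
(46*(-20))*Q = (46*(-20))*(-28) = -920*(-28) = 25760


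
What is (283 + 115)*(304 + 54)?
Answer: 142484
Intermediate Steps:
(283 + 115)*(304 + 54) = 398*358 = 142484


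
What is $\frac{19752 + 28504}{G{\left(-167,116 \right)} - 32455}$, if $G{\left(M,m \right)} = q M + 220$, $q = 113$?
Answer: $- \frac{24128}{25553} \approx -0.94423$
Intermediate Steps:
$G{\left(M,m \right)} = 220 + 113 M$ ($G{\left(M,m \right)} = 113 M + 220 = 220 + 113 M$)
$\frac{19752 + 28504}{G{\left(-167,116 \right)} - 32455} = \frac{19752 + 28504}{\left(220 + 113 \left(-167\right)\right) - 32455} = \frac{48256}{\left(220 - 18871\right) - 32455} = \frac{48256}{-18651 - 32455} = \frac{48256}{-51106} = 48256 \left(- \frac{1}{51106}\right) = - \frac{24128}{25553}$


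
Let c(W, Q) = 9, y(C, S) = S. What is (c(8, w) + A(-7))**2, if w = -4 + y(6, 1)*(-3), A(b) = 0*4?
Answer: 81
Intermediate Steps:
A(b) = 0
w = -7 (w = -4 + 1*(-3) = -4 - 3 = -7)
(c(8, w) + A(-7))**2 = (9 + 0)**2 = 9**2 = 81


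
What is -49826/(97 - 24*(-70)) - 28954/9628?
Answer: -265587993/8554478 ≈ -31.047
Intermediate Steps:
-49826/(97 - 24*(-70)) - 28954/9628 = -49826/(97 + 1680) - 28954*1/9628 = -49826/1777 - 14477/4814 = -265587993/8554478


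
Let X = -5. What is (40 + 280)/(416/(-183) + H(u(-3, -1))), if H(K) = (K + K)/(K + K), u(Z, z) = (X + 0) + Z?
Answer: -58560/233 ≈ -251.33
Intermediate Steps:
u(Z, z) = -5 + Z (u(Z, z) = (-5 + 0) + Z = -5 + Z)
H(K) = 1 (H(K) = (2*K)/((2*K)) = (2*K)*(1/(2*K)) = 1)
(40 + 280)/(416/(-183) + H(u(-3, -1))) = (40 + 280)/(416/(-183) + 1) = 320/(416*(-1/183) + 1) = 320/(-416/183 + 1) = 320/(-233/183) = 320*(-183/233) = -58560/233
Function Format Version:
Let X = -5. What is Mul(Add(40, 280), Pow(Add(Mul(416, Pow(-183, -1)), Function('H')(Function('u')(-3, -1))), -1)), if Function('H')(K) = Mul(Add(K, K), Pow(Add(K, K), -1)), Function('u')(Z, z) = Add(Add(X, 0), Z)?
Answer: Rational(-58560, 233) ≈ -251.33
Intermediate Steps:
Function('u')(Z, z) = Add(-5, Z) (Function('u')(Z, z) = Add(Add(-5, 0), Z) = Add(-5, Z))
Function('H')(K) = 1 (Function('H')(K) = Mul(Mul(2, K), Pow(Mul(2, K), -1)) = Mul(Mul(2, K), Mul(Rational(1, 2), Pow(K, -1))) = 1)
Mul(Add(40, 280), Pow(Add(Mul(416, Pow(-183, -1)), Function('H')(Function('u')(-3, -1))), -1)) = Mul(Add(40, 280), Pow(Add(Mul(416, Pow(-183, -1)), 1), -1)) = Mul(320, Pow(Add(Mul(416, Rational(-1, 183)), 1), -1)) = Mul(320, Pow(Add(Rational(-416, 183), 1), -1)) = Mul(320, Pow(Rational(-233, 183), -1)) = Mul(320, Rational(-183, 233)) = Rational(-58560, 233)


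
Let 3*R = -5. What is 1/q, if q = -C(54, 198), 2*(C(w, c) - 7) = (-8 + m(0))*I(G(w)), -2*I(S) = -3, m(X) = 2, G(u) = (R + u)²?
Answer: -⅖ ≈ -0.40000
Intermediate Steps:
R = -5/3 (R = (⅓)*(-5) = -5/3 ≈ -1.6667)
G(u) = (-5/3 + u)²
I(S) = 3/2 (I(S) = -½*(-3) = 3/2)
C(w, c) = 5/2 (C(w, c) = 7 + ((-8 + 2)*(3/2))/2 = 7 + (-6*3/2)/2 = 7 + (½)*(-9) = 7 - 9/2 = 5/2)
q = -5/2 (q = -1*5/2 = -5/2 ≈ -2.5000)
1/q = 1/(-5/2) = -⅖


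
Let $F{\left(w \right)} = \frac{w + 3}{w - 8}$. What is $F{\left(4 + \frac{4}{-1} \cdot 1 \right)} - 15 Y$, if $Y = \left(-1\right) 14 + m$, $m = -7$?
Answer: $\frac{2517}{8} \approx 314.63$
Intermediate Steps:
$F{\left(w \right)} = \frac{3 + w}{-8 + w}$
$Y = -21$ ($Y = \left(-1\right) 14 - 7 = -14 - 7 = -21$)
$F{\left(4 + \frac{4}{-1} \cdot 1 \right)} - 15 Y = \frac{3 + \left(4 + \frac{4}{-1} \cdot 1\right)}{-8 + \left(4 + \frac{4}{-1} \cdot 1\right)} - -315 = \frac{3 + \left(4 + 4 \left(-1\right) 1\right)}{-8 + \left(4 + 4 \left(-1\right) 1\right)} + 315 = \frac{3 + \left(4 - 4\right)}{-8 + \left(4 - 4\right)} + 315 = \frac{3 + 0}{-8 + 0} + 315 = \frac{1}{-8} \cdot 3 + 315 = \left(- \frac{1}{8}\right) 3 + 315 = - \frac{3}{8} + 315 = \frac{2517}{8}$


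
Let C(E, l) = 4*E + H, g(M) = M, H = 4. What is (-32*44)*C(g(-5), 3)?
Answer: 22528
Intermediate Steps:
C(E, l) = 4 + 4*E (C(E, l) = 4*E + 4 = 4 + 4*E)
(-32*44)*C(g(-5), 3) = (-32*44)*(4 + 4*(-5)) = -1408*(4 - 20) = -1408*(-16) = 22528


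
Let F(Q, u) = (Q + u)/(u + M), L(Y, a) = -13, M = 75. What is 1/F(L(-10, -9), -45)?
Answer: -15/29 ≈ -0.51724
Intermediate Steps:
F(Q, u) = (Q + u)/(75 + u) (F(Q, u) = (Q + u)/(u + 75) = (Q + u)/(75 + u))
1/F(L(-10, -9), -45) = 1/((-13 - 45)/(75 - 45)) = 1/(-58/30) = 1/((1/30)*(-58)) = 1/(-29/15) = -15/29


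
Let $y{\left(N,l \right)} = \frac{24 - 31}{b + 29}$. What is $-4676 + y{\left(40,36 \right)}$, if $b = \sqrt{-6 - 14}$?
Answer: $\frac{7 \left(- 1336 \sqrt{5} + 19373 i\right)}{- 29 i + 2 \sqrt{5}} \approx -4676.2 + 0.036359 i$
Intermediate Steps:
$b = 2 i \sqrt{5}$ ($b = \sqrt{-20} = 2 i \sqrt{5} \approx 4.4721 i$)
$y{\left(N,l \right)} = - \frac{7}{29 + 2 i \sqrt{5}}$ ($y{\left(N,l \right)} = \frac{24 - 31}{2 i \sqrt{5} + 29} = - \frac{7}{29 + 2 i \sqrt{5}}$)
$-4676 + y{\left(40,36 \right)} = -4676 - \left(\frac{29}{123} - \frac{2 i \sqrt{5}}{123}\right) = - \frac{575177}{123} + \frac{2 i \sqrt{5}}{123}$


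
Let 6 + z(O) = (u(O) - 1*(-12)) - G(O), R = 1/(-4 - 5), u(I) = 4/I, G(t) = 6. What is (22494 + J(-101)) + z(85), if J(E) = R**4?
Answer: 12544592719/557685 ≈ 22494.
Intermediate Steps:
R = -1/9 (R = 1/(-9) = -1/9 ≈ -0.11111)
J(E) = 1/6561 (J(E) = (-1/9)**4 = 1/6561)
z(O) = 4/O (z(O) = -6 + ((4/O - 1*(-12)) - 1*6) = -6 + ((4/O + 12) - 6) = -6 + ((12 + 4/O) - 6) = -6 + (6 + 4/O) = 4/O)
(22494 + J(-101)) + z(85) = (22494 + 1/6561) + 4/85 = 147583135/6561 + 4*(1/85) = 147583135/6561 + 4/85 = 12544592719/557685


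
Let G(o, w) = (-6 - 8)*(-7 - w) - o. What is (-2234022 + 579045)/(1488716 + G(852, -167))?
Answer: -551659/495208 ≈ -1.1140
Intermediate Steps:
G(o, w) = 98 - o + 14*w (G(o, w) = -14*(-7 - w) - o = (98 + 14*w) - o = 98 - o + 14*w)
(-2234022 + 579045)/(1488716 + G(852, -167)) = (-2234022 + 579045)/(1488716 + (98 - 1*852 + 14*(-167))) = -1654977/(1488716 + (98 - 852 - 2338)) = -1654977/(1488716 - 3092) = -1654977/1485624 = -1654977*1/1485624 = -551659/495208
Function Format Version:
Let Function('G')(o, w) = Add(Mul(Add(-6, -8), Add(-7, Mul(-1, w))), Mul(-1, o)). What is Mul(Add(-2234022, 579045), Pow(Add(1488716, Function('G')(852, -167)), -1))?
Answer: Rational(-551659, 495208) ≈ -1.1140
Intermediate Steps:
Function('G')(o, w) = Add(98, Mul(-1, o), Mul(14, w)) (Function('G')(o, w) = Add(Mul(-14, Add(-7, Mul(-1, w))), Mul(-1, o)) = Add(Add(98, Mul(14, w)), Mul(-1, o)) = Add(98, Mul(-1, o), Mul(14, w)))
Mul(Add(-2234022, 579045), Pow(Add(1488716, Function('G')(852, -167)), -1)) = Mul(Add(-2234022, 579045), Pow(Add(1488716, Add(98, Mul(-1, 852), Mul(14, -167))), -1)) = Mul(-1654977, Pow(Add(1488716, Add(98, -852, -2338)), -1)) = Mul(-1654977, Pow(Add(1488716, -3092), -1)) = Mul(-1654977, Pow(1485624, -1)) = Mul(-1654977, Rational(1, 1485624)) = Rational(-551659, 495208)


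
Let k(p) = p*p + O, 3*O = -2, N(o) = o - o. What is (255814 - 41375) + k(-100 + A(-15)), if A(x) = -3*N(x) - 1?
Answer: 673918/3 ≈ 2.2464e+5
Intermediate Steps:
N(o) = 0
O = -⅔ (O = (⅓)*(-2) = -⅔ ≈ -0.66667)
A(x) = -1 (A(x) = -3*0 - 1 = 0 - 1 = -1)
k(p) = -⅔ + p² (k(p) = p*p - ⅔ = p² - ⅔ = -⅔ + p²)
(255814 - 41375) + k(-100 + A(-15)) = (255814 - 41375) + (-⅔ + (-100 - 1)²) = 214439 + (-⅔ + (-101)²) = 214439 + (-⅔ + 10201) = 214439 + 30601/3 = 673918/3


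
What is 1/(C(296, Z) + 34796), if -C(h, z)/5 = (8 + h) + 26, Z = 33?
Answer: 1/33146 ≈ 3.0170e-5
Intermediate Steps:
C(h, z) = -170 - 5*h (C(h, z) = -5*((8 + h) + 26) = -5*(34 + h) = -170 - 5*h)
1/(C(296, Z) + 34796) = 1/((-170 - 5*296) + 34796) = 1/((-170 - 1480) + 34796) = 1/(-1650 + 34796) = 1/33146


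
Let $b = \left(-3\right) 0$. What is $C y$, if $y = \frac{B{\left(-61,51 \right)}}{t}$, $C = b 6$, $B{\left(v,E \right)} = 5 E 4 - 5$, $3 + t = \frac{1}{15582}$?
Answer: $0$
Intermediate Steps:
$b = 0$
$t = - \frac{46745}{15582}$ ($t = -3 + \frac{1}{15582} = - \frac{46745}{15582} \approx -2.9999$)
$B{\left(v,E \right)} = -5 + 20 E$ ($B{\left(v,E \right)} = 5 \cdot 4 E - 5 = 20 E - 5 = -5 + 20 E$)
$C = 0$ ($C = 0 \cdot 6 = 0$)
$y = - \frac{3163146}{9349}$ ($y = \frac{-5 + 20 \cdot 51}{- \frac{46745}{15582}} = \left(-5 + 1020\right) \left(- \frac{15582}{46745}\right) = 1015 \left(- \frac{15582}{46745}\right) = - \frac{3163146}{9349} \approx -338.34$)
$C y = 0 \left(- \frac{3163146}{9349}\right) = 0$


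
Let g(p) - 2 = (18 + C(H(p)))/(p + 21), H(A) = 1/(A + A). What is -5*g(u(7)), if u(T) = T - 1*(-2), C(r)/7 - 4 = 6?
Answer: -74/3 ≈ -24.667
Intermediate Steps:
H(A) = 1/(2*A)
C(r) = 70 (C(r) = 28 + 7*6 = 28 + 42 = 70)
u(T) = 2 + T (u(T) = T + 2 = 2 + T)
g(p) = 2 + 88/(21 + p) (g(p) = 2 + (18 + 70)/(p + 21) = 2 + 88/(21 + p))
-5*g(u(7)) = -10*(65 + (2 + 7))/(21 + (2 + 7)) = -10*(65 + 9)/(21 + 9) = -10*74/30 = -5*74/15 = -74/3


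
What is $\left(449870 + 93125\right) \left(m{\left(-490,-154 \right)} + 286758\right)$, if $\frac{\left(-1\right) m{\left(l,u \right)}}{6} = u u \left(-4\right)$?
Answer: $464772226290$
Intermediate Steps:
$m{\left(l,u \right)} = 24 u^{2}$ ($m{\left(l,u \right)} = - 6 u u \left(-4\right) = - 6 u^{2} \left(-4\right) = - 6 \left(- 4 u^{2}\right) = 24 u^{2}$)
$\left(449870 + 93125\right) \left(m{\left(-490,-154 \right)} + 286758\right) = \left(449870 + 93125\right) \left(24 \left(-154\right)^{2} + 286758\right) = 542995 \left(24 \cdot 23716 + 286758\right) = 542995 \left(569184 + 286758\right) = 542995 \cdot 855942 = 464772226290$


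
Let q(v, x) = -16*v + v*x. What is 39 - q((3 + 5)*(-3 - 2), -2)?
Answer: -681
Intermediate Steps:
39 - q((3 + 5)*(-3 - 2), -2) = 39 - (3 + 5)*(-3 - 2)*(-16 - 2) = 39 - 8*(-5)*(-18) = 39 - (-40)*(-18) = 39 - 1*720 = 39 - 720 = -681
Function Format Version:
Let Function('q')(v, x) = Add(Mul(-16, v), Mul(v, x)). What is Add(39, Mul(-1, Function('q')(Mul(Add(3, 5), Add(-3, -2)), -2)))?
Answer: -681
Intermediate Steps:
Add(39, Mul(-1, Function('q')(Mul(Add(3, 5), Add(-3, -2)), -2))) = Add(39, Mul(-1, Mul(Mul(Add(3, 5), Add(-3, -2)), Add(-16, -2)))) = Add(39, Mul(-1, Mul(Mul(8, -5), -18))) = Add(39, Mul(-1, Mul(-40, -18))) = Add(39, Mul(-1, 720)) = Add(39, -720) = -681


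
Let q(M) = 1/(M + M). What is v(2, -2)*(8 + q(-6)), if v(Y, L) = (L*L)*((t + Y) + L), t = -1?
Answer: -95/3 ≈ -31.667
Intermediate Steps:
q(M) = 1/(2*M)
v(Y, L) = L²*(-1 + L + Y) (v(Y, L) = (L*L)*((-1 + Y) + L) = L²*(-1 + L + Y))
v(2, -2)*(8 + q(-6)) = ((-2)²*(-1 - 2 + 2))*(8 + (½)/(-6)) = (4*(-1))*(8 + (½)*(-⅙)) = -4*(8 - 1/12) = -4*95/12 = -95/3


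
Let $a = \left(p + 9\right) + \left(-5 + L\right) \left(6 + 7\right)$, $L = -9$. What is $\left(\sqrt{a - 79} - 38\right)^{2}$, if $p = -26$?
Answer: $\left(38 - i \sqrt{278}\right)^{2} \approx 1166.0 - 1267.2 i$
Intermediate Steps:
$a = -199$ ($a = \left(-26 + 9\right) + \left(-5 - 9\right) \left(6 + 7\right) = -17 - 182 = -199$)
$\left(\sqrt{a - 79} - 38\right)^{2} = \left(\sqrt{-199 - 79} - 38\right)^{2} = \left(\sqrt{-278} - 38\right)^{2} = \left(i \sqrt{278} - 38\right)^{2} = \left(-38 + i \sqrt{278}\right)^{2}$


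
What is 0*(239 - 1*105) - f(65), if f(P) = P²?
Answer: -4225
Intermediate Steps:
0*(239 - 1*105) - f(65) = 0*(239 - 1*105) - 1*65² = 0*(239 - 105) - 1*4225 = 0*134 - 4225 = 0 - 4225 = -4225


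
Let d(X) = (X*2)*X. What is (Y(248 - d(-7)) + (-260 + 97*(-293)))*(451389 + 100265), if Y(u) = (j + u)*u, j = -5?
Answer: -3823513874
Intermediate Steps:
d(X) = 2*X² (d(X) = (2*X)*X = 2*X²)
Y(u) = u*(-5 + u) (Y(u) = (-5 + u)*u = u*(-5 + u))
(Y(248 - d(-7)) + (-260 + 97*(-293)))*(451389 + 100265) = ((248 - 2*(-7)²)*(-5 + (248 - 2*(-7)²)) + (-260 + 97*(-293)))*(451389 + 100265) = ((248 - 2*49)*(-5 + (248 - 2*49)) + (-260 - 28421))*551654 = ((248 - 1*98)*(-5 + (248 - 1*98)) - 28681)*551654 = ((248 - 98)*(-5 + (248 - 98)) - 28681)*551654 = (150*(-5 + 150) - 28681)*551654 = (150*145 - 28681)*551654 = (21750 - 28681)*551654 = -6931*551654 = -3823513874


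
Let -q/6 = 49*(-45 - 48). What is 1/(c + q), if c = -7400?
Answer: 1/19942 ≈ 5.0145e-5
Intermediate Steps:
q = 27342 (q = -294*(-45 - 48) = -294*(-93) = -6*(-4557) = 27342)
1/(c + q) = 1/(-7400 + 27342) = 1/19942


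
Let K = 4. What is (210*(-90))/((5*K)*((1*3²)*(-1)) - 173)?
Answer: 18900/353 ≈ 53.541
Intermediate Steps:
(210*(-90))/((5*K)*((1*3²)*(-1)) - 173) = (210*(-90))/((5*4)*((1*3²)*(-1)) - 173) = -18900/(20*((1*9)*(-1)) - 173) = -18900/(20*(9*(-1)) - 173) = -18900/(20*(-9) - 173) = -18900/(-180 - 173) = -18900/(-353) = -18900*(-1/353) = 18900/353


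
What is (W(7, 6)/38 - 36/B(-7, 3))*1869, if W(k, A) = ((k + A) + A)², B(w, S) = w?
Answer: 54735/2 ≈ 27368.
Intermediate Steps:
W(k, A) = (k + 2*A)² (W(k, A) = ((A + k) + A)² = (k + 2*A)²)
(W(7, 6)/38 - 36/B(-7, 3))*1869 = ((7 + 2*6)²/38 - 36/(-7))*1869 = ((7 + 12)²*(1/38) - 36*(-⅐))*1869 = (19²*(1/38) + 36/7)*1869 = (361*(1/38) + 36/7)*1869 = (19/2 + 36/7)*1869 = (205/14)*1869 = 54735/2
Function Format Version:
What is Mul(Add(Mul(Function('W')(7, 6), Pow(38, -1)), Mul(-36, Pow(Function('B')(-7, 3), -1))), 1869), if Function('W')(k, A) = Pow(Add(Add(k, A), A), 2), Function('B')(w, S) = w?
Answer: Rational(54735, 2) ≈ 27368.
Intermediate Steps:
Function('W')(k, A) = Pow(Add(k, Mul(2, A)), 2) (Function('W')(k, A) = Pow(Add(Add(A, k), A), 2) = Pow(Add(k, Mul(2, A)), 2))
Mul(Add(Mul(Function('W')(7, 6), Pow(38, -1)), Mul(-36, Pow(Function('B')(-7, 3), -1))), 1869) = Mul(Add(Mul(Pow(Add(7, Mul(2, 6)), 2), Pow(38, -1)), Mul(-36, Pow(-7, -1))), 1869) = Mul(Add(Mul(Pow(Add(7, 12), 2), Rational(1, 38)), Mul(-36, Rational(-1, 7))), 1869) = Mul(Add(Mul(Pow(19, 2), Rational(1, 38)), Rational(36, 7)), 1869) = Mul(Add(Mul(361, Rational(1, 38)), Rational(36, 7)), 1869) = Mul(Add(Rational(19, 2), Rational(36, 7)), 1869) = Mul(Rational(205, 14), 1869) = Rational(54735, 2)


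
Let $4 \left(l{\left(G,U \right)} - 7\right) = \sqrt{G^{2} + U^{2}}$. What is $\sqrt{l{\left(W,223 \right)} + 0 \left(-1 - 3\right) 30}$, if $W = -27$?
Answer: $\frac{\sqrt{28 + \sqrt{50458}}}{2} \approx 7.9471$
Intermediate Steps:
$l{\left(G,U \right)} = 7 + \frac{\sqrt{G^{2} + U^{2}}}{4}$
$\sqrt{l{\left(W,223 \right)} + 0 \left(-1 - 3\right) 30} = \sqrt{\left(7 + \frac{\sqrt{\left(-27\right)^{2} + 223^{2}}}{4}\right) + 0 \left(-1 - 3\right) 30} = \sqrt{\left(7 + \frac{\sqrt{729 + 49729}}{4}\right) + 0 \left(-4\right) 30} = \sqrt{\left(7 + \frac{\sqrt{50458}}{4}\right) + 0 \cdot 30} = \sqrt{\left(7 + \frac{\sqrt{50458}}{4}\right) + 0} = \sqrt{7 + \frac{\sqrt{50458}}{4}}$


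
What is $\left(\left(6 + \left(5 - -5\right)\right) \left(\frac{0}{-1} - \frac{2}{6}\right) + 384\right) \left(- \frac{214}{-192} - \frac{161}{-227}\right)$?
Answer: $\frac{2821895}{4086} \approx 690.63$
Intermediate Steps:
$\left(\left(6 + \left(5 - -5\right)\right) \left(\frac{0}{-1} - \frac{2}{6}\right) + 384\right) \left(- \frac{214}{-192} - \frac{161}{-227}\right) = \left(\left(6 + \left(5 + 5\right)\right) \left(0 \left(-1\right) - \frac{1}{3}\right) + 384\right) \left(\left(-214\right) \left(- \frac{1}{192}\right) - - \frac{161}{227}\right) = \left(\left(6 + 10\right) \left(0 - \frac{1}{3}\right) + 384\right) \left(\frac{107}{96} + \frac{161}{227}\right) = \left(16 \left(- \frac{1}{3}\right) + 384\right) \frac{39745}{21792} = \left(- \frac{16}{3} + 384\right) \frac{39745}{21792} = \frac{1136}{3} \cdot \frac{39745}{21792} = \frac{2821895}{4086}$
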